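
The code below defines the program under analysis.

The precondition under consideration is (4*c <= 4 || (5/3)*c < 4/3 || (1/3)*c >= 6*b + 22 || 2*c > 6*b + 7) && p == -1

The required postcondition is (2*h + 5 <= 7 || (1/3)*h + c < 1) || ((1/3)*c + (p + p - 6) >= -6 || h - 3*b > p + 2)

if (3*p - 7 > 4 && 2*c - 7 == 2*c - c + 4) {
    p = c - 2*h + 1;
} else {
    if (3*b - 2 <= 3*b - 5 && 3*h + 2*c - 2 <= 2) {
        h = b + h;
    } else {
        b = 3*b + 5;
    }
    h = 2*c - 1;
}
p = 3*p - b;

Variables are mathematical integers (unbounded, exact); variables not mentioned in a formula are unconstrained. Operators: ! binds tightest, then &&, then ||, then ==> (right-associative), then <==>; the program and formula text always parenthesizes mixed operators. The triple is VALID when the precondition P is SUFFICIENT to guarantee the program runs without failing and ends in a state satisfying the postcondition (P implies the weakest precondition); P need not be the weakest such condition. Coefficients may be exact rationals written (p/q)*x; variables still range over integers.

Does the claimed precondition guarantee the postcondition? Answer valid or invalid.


Working backward. After the program, the postcondition (2*h + 5 <= 7 || (1/3)*h + c < 1) || ((1/3)*c + (p + p - 6) >= -6 || h - 3*b > p + 2) must hold; in canonical form it is 2*h <= 2 || c + (1/3)*h < 1 || (1/3)*c + 2*p >= 0 || h > 3*b + p + 2.
Before p := 3*p - b: 2*h <= 2 || c + (1/3)*h < 1 || (1/3)*c + 6*p >= 2*b || h > 2*b + 3*p + 2
Then branch requires 2*h <= 2 || c + (1/3)*h < 1 || (19/3)*c >= 2*b + 12*h - 6 || 7*h > 2*b + 3*c + 5; else branch requires 4*c <= 4 || (5/3)*c < 4/3 || (1/3)*c + 6*p >= 6*b + 10 || 2*c > 6*b + 3*p + 13.
Before the if: ((3*p > 11 && c == 11) ==> (2*h <= 2 || c + (1/3)*h < 1 || (19/3)*c >= 2*b + 12*h - 6 || 7*h > 2*b + 3*c + 5)) && ((!(3*p > 11 && c == 11)) ==> (4*c <= 4 || (5/3)*c < 4/3 || (1/3)*c + 6*p >= 6*b + 10 || 2*c > 6*b + 3*p + 13))
The weakest precondition is ((3*p > 11 && c == 11) ==> (2*h <= 2 || c + (1/3)*h < 1 || (19/3)*c >= 2*b + 12*h - 6 || 7*h > 2*b + 3*c + 5)) && ((!(3*p > 11 && c == 11)) ==> (4*c <= 4 || (5/3)*c < 4/3 || (1/3)*c + 6*p >= 6*b + 10 || 2*c > 6*b + 3*p + 13)).
Check whether (4*c <= 4 || (5/3)*c < 4/3 || (1/3)*c >= 6*b + 22 || 2*c > 6*b + 7) && p == -1 implies it.
Countermodel: at the initial state b = 0, c = 4, h = 0, p = -1, the precondition holds but the weakest precondition fails.
Answer: invalid


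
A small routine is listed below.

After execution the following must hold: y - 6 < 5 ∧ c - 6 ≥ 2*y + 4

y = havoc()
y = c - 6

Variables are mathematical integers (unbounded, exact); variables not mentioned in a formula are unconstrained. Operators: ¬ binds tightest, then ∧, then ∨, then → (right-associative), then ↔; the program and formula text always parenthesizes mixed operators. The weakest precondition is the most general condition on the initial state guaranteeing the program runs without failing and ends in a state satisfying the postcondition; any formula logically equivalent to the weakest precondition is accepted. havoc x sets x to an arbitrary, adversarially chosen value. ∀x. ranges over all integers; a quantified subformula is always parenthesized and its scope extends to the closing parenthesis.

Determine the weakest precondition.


Working backward. After the program, the postcondition y - 6 < 5 ∧ c - 6 ≥ 2*y + 4 must hold; in canonical form it is y < 11 ∧ c ≥ 2*y + 10.
Before y := c - 6: c < 17 ∧ c ≤ 2
Before havoc y: c < 17 ∧ c ≤ 2
Answer: WP = c < 17 ∧ c ≤ 2


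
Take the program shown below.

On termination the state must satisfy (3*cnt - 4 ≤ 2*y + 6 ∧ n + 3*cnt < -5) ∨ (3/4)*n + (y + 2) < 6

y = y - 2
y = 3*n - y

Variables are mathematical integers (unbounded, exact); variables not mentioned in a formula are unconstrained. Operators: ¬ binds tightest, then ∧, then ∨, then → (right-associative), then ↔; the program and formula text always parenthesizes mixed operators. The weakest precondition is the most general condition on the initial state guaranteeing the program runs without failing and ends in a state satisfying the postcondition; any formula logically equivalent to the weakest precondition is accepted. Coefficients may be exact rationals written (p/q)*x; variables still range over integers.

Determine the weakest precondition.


Working backward. After the program, the postcondition (3*cnt - 4 ≤ 2*y + 6 ∧ n + 3*cnt < -5) ∨ (3/4)*n + (y + 2) < 6 must hold; in canonical form it is (3*cnt ≤ 2*y + 10 ∧ 3*cnt + n < -5) ∨ (3/4)*n + y < 4.
Before y := 3*n - y: (3*cnt + 2*y ≤ 6*n + 10 ∧ 3*cnt + n < -5) ∨ (15/4)*n < y + 4
Before y := y - 2: (3*cnt + 2*y ≤ 6*n + 14 ∧ 3*cnt + n < -5) ∨ (15/4)*n < y + 2
Answer: WP = (3*cnt + 2*y ≤ 6*n + 14 ∧ 3*cnt + n < -5) ∨ (15/4)*n < y + 2


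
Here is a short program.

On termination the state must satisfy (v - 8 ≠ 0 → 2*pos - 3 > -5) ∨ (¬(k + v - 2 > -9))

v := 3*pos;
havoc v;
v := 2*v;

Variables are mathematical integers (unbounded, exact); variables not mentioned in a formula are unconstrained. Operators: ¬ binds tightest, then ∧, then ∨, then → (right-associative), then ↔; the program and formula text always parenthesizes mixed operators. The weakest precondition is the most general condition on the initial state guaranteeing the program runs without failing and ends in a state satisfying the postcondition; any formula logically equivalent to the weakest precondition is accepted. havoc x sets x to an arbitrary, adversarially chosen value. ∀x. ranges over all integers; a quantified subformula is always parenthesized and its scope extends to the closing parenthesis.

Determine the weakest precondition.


Working backward. After the program, the postcondition (v - 8 ≠ 0 → 2*pos - 3 > -5) ∨ (¬(k + v - 2 > -9)) must hold; in canonical form it is (v ≠ 8 → 2*pos > -2) ∨ (¬(k + v > -7)).
Before v := 2*v: (2*v ≠ 8 → 2*pos > -2) ∨ (¬(k + 2*v > -7))
Before havoc v: ∀v_1. ((2*v_1 ≠ 8 → 2*pos > -2) ∨ (¬(k + 2*v_1 > -7)))
Before v := 3*pos: ∀v_1. ((2*v_1 ≠ 8 → 2*pos > -2) ∨ (¬(k + 2*v_1 > -7)))
Answer: WP = ∀v_1. ((2*v_1 ≠ 8 → 2*pos > -2) ∨ (¬(k + 2*v_1 > -7)))


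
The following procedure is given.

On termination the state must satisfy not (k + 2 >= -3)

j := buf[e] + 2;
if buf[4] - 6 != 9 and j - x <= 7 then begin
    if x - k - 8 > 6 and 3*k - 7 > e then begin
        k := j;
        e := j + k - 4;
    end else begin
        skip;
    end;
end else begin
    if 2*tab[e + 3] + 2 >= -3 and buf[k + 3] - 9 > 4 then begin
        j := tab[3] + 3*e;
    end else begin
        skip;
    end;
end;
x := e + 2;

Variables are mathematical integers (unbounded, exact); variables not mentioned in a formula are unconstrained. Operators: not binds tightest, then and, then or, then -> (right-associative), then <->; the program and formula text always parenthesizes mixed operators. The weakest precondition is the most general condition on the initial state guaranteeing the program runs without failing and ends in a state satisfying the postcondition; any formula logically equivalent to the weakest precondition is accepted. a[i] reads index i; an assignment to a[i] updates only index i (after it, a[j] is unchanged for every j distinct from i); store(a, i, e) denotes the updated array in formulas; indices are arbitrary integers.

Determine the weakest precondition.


Working backward. After the program, the postcondition not (k + 2 >= -3) must hold; in canonical form it is not (k >= -5).
Before x := e + 2: not (k >= -5)
Then branch requires ((x > k + 14 and 3*k > e + 7) -> (not (j >= -5))) and ((not (x > k + 14 and 3*k > e + 7)) -> (not (k >= -5))); else branch requires ((2*tab[e + 3] >= -5 and buf[k + 3] > 13) -> (not (k >= -5))) and ((not (2*tab[e + 3] >= -5 and buf[k + 3] > 13)) -> (not (k >= -5))).
Before the if: ((buf[4] != 15 and j <= x + 7) -> (((x > k + 14 and 3*k > e + 7) -> (not (j >= -5))) and ((not (x > k + 14 and 3*k > e + 7)) -> (not (k >= -5))))) and ((not (buf[4] != 15 and j <= x + 7)) -> (((2*tab[e + 3] >= -5 and buf[k + 3] > 13) -> (not (k >= -5))) and ((not (2*tab[e + 3] >= -5 and buf[k + 3] > 13)) -> (not (k >= -5)))))
Before j := buf[e] + 2: ((buf[4] != 15 and buf[e] <= x + 5) -> (((x > k + 14 and 3*k > e + 7) -> (not (buf[e] >= -7))) and ((not (x > k + 14 and 3*k > e + 7)) -> (not (k >= -5))))) and ((not (buf[4] != 15 and buf[e] <= x + 5)) -> (((2*tab[e + 3] >= -5 and buf[k + 3] > 13) -> (not (k >= -5))) and ((not (2*tab[e + 3] >= -5 and buf[k + 3] > 13)) -> (not (k >= -5)))))
Answer: WP = ((buf[4] != 15 and buf[e] <= x + 5) -> (((x > k + 14 and 3*k > e + 7) -> (not (buf[e] >= -7))) and ((not (x > k + 14 and 3*k > e + 7)) -> (not (k >= -5))))) and ((not (buf[4] != 15 and buf[e] <= x + 5)) -> (((2*tab[e + 3] >= -5 and buf[k + 3] > 13) -> (not (k >= -5))) and ((not (2*tab[e + 3] >= -5 and buf[k + 3] > 13)) -> (not (k >= -5)))))


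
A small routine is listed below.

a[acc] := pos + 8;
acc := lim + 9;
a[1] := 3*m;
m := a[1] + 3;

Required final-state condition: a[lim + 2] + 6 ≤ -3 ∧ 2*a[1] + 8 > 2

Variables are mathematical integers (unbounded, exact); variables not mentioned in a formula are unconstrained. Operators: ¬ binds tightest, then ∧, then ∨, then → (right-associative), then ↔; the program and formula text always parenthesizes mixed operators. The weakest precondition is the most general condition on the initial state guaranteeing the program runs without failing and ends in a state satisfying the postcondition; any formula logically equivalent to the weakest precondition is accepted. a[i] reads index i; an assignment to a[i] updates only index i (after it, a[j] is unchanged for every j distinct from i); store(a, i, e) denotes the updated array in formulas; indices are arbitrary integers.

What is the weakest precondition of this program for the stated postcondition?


Working backward. After the program, the postcondition a[lim + 2] + 6 ≤ -3 ∧ 2*a[1] + 8 > 2 must hold; in canonical form it is a[lim + 2] ≤ -9 ∧ 2*a[1] > -6.
Before m := a[1] + 3: a[lim + 2] ≤ -9 ∧ 2*a[1] > -6
Before a[1] := 3*m: store(a, 1, 3*m)[lim + 2] ≤ -9 ∧ 6*m > -6
Before acc := lim + 9: store(a, 1, 3*m)[lim + 2] ≤ -9 ∧ 6*m > -6
Before a[acc] := pos + 8: store(store(a, acc, pos + 8), 1, 3*m)[lim + 2] ≤ -9 ∧ 6*m > -6
Answer: WP = store(store(a, acc, pos + 8), 1, 3*m)[lim + 2] ≤ -9 ∧ 6*m > -6


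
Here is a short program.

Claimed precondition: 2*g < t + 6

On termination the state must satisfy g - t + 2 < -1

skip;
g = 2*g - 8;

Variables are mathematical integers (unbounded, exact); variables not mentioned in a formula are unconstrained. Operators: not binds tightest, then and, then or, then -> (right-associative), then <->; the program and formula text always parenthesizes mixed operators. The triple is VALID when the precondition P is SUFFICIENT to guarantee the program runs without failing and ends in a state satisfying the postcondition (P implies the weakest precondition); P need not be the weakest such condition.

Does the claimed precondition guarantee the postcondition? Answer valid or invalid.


Working backward. After the program, the postcondition g - t + 2 < -1 must hold; in canonical form it is g < t - 3.
Before g := 2*g - 8: 2*g < t + 5
Before skip: 2*g < t + 5
The weakest precondition is 2*g < t + 5.
Check whether 2*g < t + 6 implies it.
Countermodel: at the initial state g = 2, t = -1, the precondition holds but the weakest precondition fails.
Answer: invalid


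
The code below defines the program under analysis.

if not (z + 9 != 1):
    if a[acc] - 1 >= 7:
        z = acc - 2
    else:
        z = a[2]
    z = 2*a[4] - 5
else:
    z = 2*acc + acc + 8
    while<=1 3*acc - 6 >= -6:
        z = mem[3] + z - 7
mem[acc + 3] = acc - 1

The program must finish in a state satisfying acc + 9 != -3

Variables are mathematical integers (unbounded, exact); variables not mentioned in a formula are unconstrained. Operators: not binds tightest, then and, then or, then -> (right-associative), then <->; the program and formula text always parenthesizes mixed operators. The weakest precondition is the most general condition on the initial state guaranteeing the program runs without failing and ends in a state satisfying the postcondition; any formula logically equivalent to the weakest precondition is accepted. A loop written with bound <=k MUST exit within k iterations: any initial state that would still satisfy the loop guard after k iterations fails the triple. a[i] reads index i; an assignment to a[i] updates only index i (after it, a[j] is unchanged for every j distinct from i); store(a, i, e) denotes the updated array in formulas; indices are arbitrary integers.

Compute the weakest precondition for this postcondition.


Working backward. After the program, the postcondition acc + 9 != -3 must hold; in canonical form it is acc != -12.
Before mem[acc + 3] := acc - 1: acc != -12
Then branch requires (a[acc] >= 8 -> acc != -12) and ((not (a[acc] >= 8)) -> acc != -12); else branch requires (3*acc >= 0 -> ((not (3*acc >= 0)) and acc != -12)) and ((not (3*acc >= 0)) -> acc != -12).
Before the if: ((not (z != -8)) -> ((a[acc] >= 8 -> acc != -12) and ((not (a[acc] >= 8)) -> acc != -12))) and (z != -8 -> ((3*acc >= 0 -> ((not (3*acc >= 0)) and acc != -12)) and ((not (3*acc >= 0)) -> acc != -12)))
Answer: WP = ((not (z != -8)) -> ((a[acc] >= 8 -> acc != -12) and ((not (a[acc] >= 8)) -> acc != -12))) and (z != -8 -> ((3*acc >= 0 -> ((not (3*acc >= 0)) and acc != -12)) and ((not (3*acc >= 0)) -> acc != -12)))


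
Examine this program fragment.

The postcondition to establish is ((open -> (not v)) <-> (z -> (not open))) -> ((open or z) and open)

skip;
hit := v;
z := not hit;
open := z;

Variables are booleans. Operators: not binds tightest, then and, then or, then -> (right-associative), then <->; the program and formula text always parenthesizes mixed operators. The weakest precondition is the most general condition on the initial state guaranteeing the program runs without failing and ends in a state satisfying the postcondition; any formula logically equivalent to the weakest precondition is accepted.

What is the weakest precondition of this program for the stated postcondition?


Working backward. After the program, ((open -> (not v)) <-> (z -> (not open))) -> ((open or z) and open) must hold.
Before open := z: ((z -> (not v)) <-> (z -> (not z))) -> z
Before z := not hit: (((not hit) -> (not v)) <-> ((not hit) -> hit)) -> (not hit)
Before hit := v: ((not v) -> v) -> (not v)
Before skip: ((not v) -> v) -> (not v)
Answer: WP = ((not v) -> v) -> (not v)


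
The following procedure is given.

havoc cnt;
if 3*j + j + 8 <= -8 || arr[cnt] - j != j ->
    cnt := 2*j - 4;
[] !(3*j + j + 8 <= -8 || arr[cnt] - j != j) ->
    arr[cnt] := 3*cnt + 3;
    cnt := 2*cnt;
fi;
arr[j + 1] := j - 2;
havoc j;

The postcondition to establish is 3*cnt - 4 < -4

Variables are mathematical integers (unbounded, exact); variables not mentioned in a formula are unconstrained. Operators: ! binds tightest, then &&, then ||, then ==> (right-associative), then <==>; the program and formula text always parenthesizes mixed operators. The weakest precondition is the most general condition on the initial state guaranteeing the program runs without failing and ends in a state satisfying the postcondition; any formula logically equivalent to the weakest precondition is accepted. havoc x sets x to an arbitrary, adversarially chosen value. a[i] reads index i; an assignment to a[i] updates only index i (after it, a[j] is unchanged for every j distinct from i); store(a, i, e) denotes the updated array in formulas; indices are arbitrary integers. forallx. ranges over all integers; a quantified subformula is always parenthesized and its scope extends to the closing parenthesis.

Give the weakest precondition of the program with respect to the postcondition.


Working backward. After the program, the postcondition 3*cnt - 4 < -4 must hold; in canonical form it is 3*cnt < 0.
Before havoc j: 3*cnt < 0
Before arr[j + 1] := j - 2: 3*cnt < 0
Then branch requires 6*j < 12; else branch requires 6*cnt < 0.
Before the if: ((4*j <= -16 || arr[cnt] != 2*j) ==> 6*j < 12) && ((!(4*j <= -16 || arr[cnt] != 2*j)) ==> 6*cnt < 0)
Before havoc cnt: forall cnt_1. (((4*j <= -16 || arr[cnt_1] != 2*j) ==> 6*j < 12) && ((!(4*j <= -16 || arr[cnt_1] != 2*j)) ==> 6*cnt_1 < 0))
Answer: WP = forall cnt_1. (((4*j <= -16 || arr[cnt_1] != 2*j) ==> 6*j < 12) && ((!(4*j <= -16 || arr[cnt_1] != 2*j)) ==> 6*cnt_1 < 0))


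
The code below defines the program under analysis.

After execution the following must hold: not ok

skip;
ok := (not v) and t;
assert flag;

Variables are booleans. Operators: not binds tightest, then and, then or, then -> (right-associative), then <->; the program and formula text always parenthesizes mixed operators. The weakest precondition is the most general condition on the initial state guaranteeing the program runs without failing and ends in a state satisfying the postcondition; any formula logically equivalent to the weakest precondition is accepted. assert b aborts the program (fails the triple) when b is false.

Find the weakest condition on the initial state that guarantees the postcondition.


Working backward. After the program, not ok must hold.
Before assert flag: flag and (not ok)
Before ok := (not v) and t: flag and (not ((not v) and t))
Before skip: flag and (not ((not v) and t))
Answer: WP = flag and (not ((not v) and t))


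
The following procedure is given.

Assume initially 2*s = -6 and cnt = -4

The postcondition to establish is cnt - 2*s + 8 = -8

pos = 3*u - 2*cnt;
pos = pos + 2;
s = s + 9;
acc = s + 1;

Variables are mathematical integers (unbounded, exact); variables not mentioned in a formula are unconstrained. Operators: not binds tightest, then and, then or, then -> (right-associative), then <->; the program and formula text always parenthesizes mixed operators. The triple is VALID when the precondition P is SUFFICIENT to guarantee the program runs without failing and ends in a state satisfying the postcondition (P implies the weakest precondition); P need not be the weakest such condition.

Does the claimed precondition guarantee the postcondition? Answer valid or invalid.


Working backward. After the program, the postcondition cnt - 2*s + 8 = -8 must hold; in canonical form it is cnt = 2*s - 16.
Before acc := s + 1: cnt = 2*s - 16
Before s := s + 9: cnt = 2*s + 2
Before pos := pos + 2: cnt = 2*s + 2
Before pos := 3*u - 2*cnt: cnt = 2*s + 2
The weakest precondition is cnt = 2*s + 2.
Check whether 2*s = -6 and cnt = -4 implies it.
Every state satisfying the precondition satisfies the weakest precondition: the implication holds.
Answer: valid


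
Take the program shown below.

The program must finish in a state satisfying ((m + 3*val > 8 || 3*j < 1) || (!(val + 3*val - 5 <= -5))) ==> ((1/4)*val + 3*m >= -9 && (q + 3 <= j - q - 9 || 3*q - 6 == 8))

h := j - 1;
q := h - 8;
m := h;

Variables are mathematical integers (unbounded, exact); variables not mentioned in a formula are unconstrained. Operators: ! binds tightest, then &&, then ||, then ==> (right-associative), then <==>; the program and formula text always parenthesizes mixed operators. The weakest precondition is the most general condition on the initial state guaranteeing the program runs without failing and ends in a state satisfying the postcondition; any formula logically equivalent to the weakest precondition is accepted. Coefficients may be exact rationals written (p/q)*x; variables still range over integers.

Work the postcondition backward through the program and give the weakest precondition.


Working backward. After the program, the postcondition ((m + 3*val > 8 || 3*j < 1) || (!(val + 3*val - 5 <= -5))) ==> ((1/4)*val + 3*m >= -9 && (q + 3 <= j - q - 9 || 3*q - 6 == 8)) must hold; in canonical form it is (m + 3*val > 8 || 3*j < 1 || (!(4*val <= 0))) ==> (3*m + (1/4)*val >= -9 && (2*q <= j - 12 || 3*q == 14)).
Before m := h: (h + 3*val > 8 || 3*j < 1 || (!(4*val <= 0))) ==> (3*h + (1/4)*val >= -9 && (2*q <= j - 12 || 3*q == 14))
Before q := h - 8: (h + 3*val > 8 || 3*j < 1 || (!(4*val <= 0))) ==> (3*h + (1/4)*val >= -9 && (2*h <= j + 4 || 3*h == 38))
Before h := j - 1: (j + 3*val > 9 || 3*j < 1 || (!(4*val <= 0))) ==> (3*j + (1/4)*val >= -6 && (j <= 6 || 3*j == 41))
Answer: WP = (j + 3*val > 9 || 3*j < 1 || (!(4*val <= 0))) ==> (3*j + (1/4)*val >= -6 && (j <= 6 || 3*j == 41))


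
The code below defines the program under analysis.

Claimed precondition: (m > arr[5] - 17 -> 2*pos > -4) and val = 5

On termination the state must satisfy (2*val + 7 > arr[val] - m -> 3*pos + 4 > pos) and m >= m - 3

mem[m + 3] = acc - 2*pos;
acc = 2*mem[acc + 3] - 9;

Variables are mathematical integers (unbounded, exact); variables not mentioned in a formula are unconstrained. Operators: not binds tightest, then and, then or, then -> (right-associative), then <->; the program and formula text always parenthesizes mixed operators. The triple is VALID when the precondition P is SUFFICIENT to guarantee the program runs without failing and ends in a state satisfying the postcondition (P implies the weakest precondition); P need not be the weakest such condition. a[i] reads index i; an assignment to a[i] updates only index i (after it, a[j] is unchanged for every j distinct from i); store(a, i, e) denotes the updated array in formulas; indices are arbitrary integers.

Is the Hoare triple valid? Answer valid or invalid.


Working backward. After the program, the postcondition (2*val + 7 > arr[val] - m -> 3*pos + 4 > pos) and m >= m - 3 must hold; in canonical form it is m + 2*val > arr[val] - 7 -> 2*pos > -4.
Before acc := 2*mem[acc + 3] - 9: m + 2*val > arr[val] - 7 -> 2*pos > -4
Before mem[m + 3] := acc - 2*pos: m + 2*val > arr[val] - 7 -> 2*pos > -4
The weakest precondition is m + 2*val > arr[val] - 7 -> 2*pos > -4.
Check whether (m > arr[5] - 17 -> 2*pos > -4) and val = 5 implies it.
Every state satisfying the precondition satisfies the weakest precondition: the implication holds.
Answer: valid


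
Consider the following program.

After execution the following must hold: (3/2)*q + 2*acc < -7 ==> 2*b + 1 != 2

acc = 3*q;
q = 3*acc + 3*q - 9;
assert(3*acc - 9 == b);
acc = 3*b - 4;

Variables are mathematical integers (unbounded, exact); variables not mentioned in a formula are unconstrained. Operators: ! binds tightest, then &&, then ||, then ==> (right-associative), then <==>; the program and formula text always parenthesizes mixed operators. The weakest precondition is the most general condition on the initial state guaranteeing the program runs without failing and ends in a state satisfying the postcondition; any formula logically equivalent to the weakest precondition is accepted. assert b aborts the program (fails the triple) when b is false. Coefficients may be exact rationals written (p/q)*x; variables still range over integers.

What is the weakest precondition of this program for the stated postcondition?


Working backward. After the program, the postcondition (3/2)*q + 2*acc < -7 ==> 2*b + 1 != 2 must hold; in canonical form it is 2*acc + (3/2)*q < -7 ==> 2*b != 1.
Before acc := 3*b - 4: 6*b + (3/2)*q < 1 ==> 2*b != 1
Before assert 3*acc - 9 == b: 3*acc == b + 9 && (6*b + (3/2)*q < 1 ==> 2*b != 1)
Before q := 3*acc + 3*q - 9: 3*acc == b + 9 && ((9/2)*acc + 6*b + (9/2)*q < 29/2 ==> 2*b != 1)
Before acc := 3*q: 9*q == b + 9 && (6*b + 18*q < 29/2 ==> 2*b != 1)
Answer: WP = 9*q == b + 9 && (6*b + 18*q < 29/2 ==> 2*b != 1)


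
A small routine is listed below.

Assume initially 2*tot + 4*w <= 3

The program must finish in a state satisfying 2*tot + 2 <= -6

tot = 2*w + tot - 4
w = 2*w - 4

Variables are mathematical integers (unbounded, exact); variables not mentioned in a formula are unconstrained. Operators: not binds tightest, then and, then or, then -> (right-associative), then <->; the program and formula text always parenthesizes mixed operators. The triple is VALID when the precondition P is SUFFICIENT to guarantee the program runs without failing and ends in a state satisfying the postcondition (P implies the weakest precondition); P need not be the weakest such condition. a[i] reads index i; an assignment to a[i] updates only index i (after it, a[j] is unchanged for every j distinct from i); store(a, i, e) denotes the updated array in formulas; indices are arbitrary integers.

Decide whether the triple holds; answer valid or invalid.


Working backward. After the program, the postcondition 2*tot + 2 <= -6 must hold; in canonical form it is 2*tot <= -8.
Before w := 2*w - 4: 2*tot <= -8
Before tot := 2*w + tot - 4: 2*tot + 4*w <= 0
The weakest precondition is 2*tot + 4*w <= 0.
Check whether 2*tot + 4*w <= 3 implies it.
Countermodel: at the initial state tot = 1, w = 0, the precondition holds but the weakest precondition fails.
Answer: invalid


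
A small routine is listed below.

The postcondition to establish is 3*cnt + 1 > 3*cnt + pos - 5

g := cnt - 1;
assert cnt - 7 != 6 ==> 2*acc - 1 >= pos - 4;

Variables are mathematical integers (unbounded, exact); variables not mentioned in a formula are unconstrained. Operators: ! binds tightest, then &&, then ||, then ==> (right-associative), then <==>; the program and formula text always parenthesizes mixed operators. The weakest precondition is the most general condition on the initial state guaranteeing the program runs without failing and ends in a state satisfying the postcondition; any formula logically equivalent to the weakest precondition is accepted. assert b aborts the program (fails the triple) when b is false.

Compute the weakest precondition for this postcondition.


Working backward. After the program, the postcondition 3*cnt + 1 > 3*cnt + pos - 5 must hold; in canonical form it is pos < 6.
Before assert cnt - 7 != 6 ==> 2*acc - 1 >= pos - 4: (cnt != 13 ==> 2*acc >= pos - 3) && pos < 6
Before g := cnt - 1: (cnt != 13 ==> 2*acc >= pos - 3) && pos < 6
Answer: WP = (cnt != 13 ==> 2*acc >= pos - 3) && pos < 6


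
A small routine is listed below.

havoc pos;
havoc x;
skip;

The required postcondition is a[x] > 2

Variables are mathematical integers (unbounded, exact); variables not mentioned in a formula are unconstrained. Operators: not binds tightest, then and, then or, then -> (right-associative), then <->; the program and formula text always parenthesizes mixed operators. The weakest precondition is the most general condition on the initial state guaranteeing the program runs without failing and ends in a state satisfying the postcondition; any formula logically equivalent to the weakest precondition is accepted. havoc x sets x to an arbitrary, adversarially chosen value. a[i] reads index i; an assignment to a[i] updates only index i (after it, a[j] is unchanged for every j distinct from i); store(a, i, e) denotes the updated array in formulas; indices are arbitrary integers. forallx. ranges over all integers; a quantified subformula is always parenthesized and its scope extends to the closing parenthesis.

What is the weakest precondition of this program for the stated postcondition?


Working backward. After the program, a[x] > 2 must hold.
Before skip: a[x] > 2
Before havoc x: forall x_1. a[x_1] > 2
Before havoc pos: forall x_1. a[x_1] > 2
Answer: WP = forall x_1. a[x_1] > 2


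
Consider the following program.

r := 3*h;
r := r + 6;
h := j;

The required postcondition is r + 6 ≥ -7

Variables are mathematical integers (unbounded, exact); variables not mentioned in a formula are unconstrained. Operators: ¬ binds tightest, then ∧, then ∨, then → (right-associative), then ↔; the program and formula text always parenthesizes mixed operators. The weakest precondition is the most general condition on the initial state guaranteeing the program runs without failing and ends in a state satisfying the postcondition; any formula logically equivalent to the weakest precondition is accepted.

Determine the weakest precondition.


Working backward. After the program, the postcondition r + 6 ≥ -7 must hold; in canonical form it is r ≥ -13.
Before h := j: r ≥ -13
Before r := r + 6: r ≥ -19
Before r := 3*h: 3*h ≥ -19
Answer: WP = 3*h ≥ -19


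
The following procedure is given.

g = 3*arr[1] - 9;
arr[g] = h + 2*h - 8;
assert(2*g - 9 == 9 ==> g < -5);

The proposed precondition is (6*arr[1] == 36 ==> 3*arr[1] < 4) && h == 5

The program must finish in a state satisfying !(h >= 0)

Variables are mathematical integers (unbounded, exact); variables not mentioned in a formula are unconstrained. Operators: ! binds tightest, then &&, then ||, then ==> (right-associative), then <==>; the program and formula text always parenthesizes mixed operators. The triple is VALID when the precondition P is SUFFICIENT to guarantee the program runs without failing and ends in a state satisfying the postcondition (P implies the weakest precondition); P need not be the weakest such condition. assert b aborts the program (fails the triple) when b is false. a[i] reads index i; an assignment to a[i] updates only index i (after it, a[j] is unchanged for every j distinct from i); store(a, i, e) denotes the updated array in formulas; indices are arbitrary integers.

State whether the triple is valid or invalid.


Working backward. After the program, !(h >= 0) must hold.
Before assert 2*g - 9 == 9 ==> g < -5: (2*g == 18 ==> g < -5) && (!(h >= 0))
Before arr[g] := h + 2*h - 8: (2*g == 18 ==> g < -5) && (!(h >= 0))
Before g := 3*arr[1] - 9: (6*arr[1] == 36 ==> 3*arr[1] < 4) && (!(h >= 0))
The weakest precondition is (6*arr[1] == 36 ==> 3*arr[1] < 4) && (!(h >= 0)).
Check whether (6*arr[1] == 36 ==> 3*arr[1] < 4) && h == 5 implies it.
Countermodel: at the initial state arr = {[1] = 7, elsewhere 7}, h = 5, the precondition holds but the weakest precondition fails.
Answer: invalid


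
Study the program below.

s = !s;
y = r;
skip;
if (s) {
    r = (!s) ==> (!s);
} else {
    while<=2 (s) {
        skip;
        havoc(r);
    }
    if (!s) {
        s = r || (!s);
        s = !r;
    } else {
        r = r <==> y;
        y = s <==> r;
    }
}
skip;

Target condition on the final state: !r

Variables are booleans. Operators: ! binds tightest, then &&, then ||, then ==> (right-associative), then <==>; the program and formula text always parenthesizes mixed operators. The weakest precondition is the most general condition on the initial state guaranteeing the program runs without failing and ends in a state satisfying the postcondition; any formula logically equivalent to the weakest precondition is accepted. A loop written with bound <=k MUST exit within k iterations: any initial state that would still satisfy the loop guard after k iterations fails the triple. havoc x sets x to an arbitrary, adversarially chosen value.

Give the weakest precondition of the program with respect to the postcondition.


Working backward. After the program, !r must hold.
Before skip: !r
Then branch requires false; else branch requires (s ==> ((!s) && ((!s) ==> (s && (s ==> (!y)))) && ((!s) ==> (s ==> y)))) && ((!s) ==> (((!s) ==> (!r)) && (s ==> (!(r <==> y))))).
Before the if: (!s) && ((!s) ==> ((s ==> ((!s) && ((!s) ==> (s && (s ==> (!y)))) && ((!s) ==> (s ==> y)))) && ((!s) ==> (((!s) ==> (!r)) && (s ==> (!(r <==> y)))))))
Before skip: (!s) && ((!s) ==> ((s ==> ((!s) && ((!s) ==> (s && (s ==> (!y)))) && ((!s) ==> (s ==> y)))) && ((!s) ==> (((!s) ==> (!r)) && (s ==> (!(r <==> y)))))))
Before y := r: (!s) && ((!s) ==> ((s ==> ((!s) && ((!s) ==> (s && (s ==> (!r)))) && ((!s) ==> (s ==> r)))) && ((!s) ==> (((!s) ==> (!r)) && (!s)))))
Before s := !s: s && (s ==> (((!s) ==> (s && (s ==> ((!s) && ((!s) ==> (!r)))) && (s ==> ((!s) ==> r)))) && (s ==> ((s ==> (!r)) && s))))
Answer: WP = s && (s ==> (((!s) ==> (s && (s ==> ((!s) && ((!s) ==> (!r)))) && (s ==> ((!s) ==> r)))) && (s ==> ((s ==> (!r)) && s))))


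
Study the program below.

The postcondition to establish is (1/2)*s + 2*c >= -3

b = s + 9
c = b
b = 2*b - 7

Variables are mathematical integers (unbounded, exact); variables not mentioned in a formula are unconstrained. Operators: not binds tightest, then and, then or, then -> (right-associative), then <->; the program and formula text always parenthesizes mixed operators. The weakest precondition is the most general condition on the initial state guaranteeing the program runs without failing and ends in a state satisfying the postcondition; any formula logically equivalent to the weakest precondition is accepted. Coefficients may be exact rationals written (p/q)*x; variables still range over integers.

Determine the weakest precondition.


Working backward. After the program, the postcondition (1/2)*s + 2*c >= -3 must hold; in canonical form it is 2*c + (1/2)*s >= -3.
Before b := 2*b - 7: 2*c + (1/2)*s >= -3
Before c := b: 2*b + (1/2)*s >= -3
Before b := s + 9: (5/2)*s >= -21
Answer: WP = (5/2)*s >= -21


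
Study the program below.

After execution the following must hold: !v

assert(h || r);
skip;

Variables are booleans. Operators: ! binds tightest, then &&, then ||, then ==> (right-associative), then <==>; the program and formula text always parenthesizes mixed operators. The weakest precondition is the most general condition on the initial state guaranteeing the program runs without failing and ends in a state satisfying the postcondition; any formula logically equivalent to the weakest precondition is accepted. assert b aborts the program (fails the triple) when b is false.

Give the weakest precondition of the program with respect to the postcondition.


Working backward. After the program, !v must hold.
Before skip: !v
Before assert h || r: (h || r) && (!v)
Answer: WP = (h || r) && (!v)


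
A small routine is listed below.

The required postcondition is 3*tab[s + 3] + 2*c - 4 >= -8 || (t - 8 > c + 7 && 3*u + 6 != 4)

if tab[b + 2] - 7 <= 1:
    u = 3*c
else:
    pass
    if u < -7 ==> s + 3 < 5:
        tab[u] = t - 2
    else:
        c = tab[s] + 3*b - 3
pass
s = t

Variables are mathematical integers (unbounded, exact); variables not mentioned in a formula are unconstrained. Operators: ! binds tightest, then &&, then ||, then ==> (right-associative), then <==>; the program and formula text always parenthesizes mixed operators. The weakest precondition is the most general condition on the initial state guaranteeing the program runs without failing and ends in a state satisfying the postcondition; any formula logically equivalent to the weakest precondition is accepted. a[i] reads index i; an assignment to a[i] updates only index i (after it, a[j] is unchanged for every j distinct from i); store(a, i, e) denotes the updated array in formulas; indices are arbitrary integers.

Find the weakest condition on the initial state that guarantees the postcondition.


Working backward. After the program, the postcondition 3*tab[s + 3] + 2*c - 4 >= -8 || (t - 8 > c + 7 && 3*u + 6 != 4) must hold; in canonical form it is 3*tab[s + 3] + 2*c >= -4 || (t > c + 15 && 3*u != -2).
Before s := t: 3*tab[t + 3] + 2*c >= -4 || (t > c + 15 && 3*u != -2)
Before skip: 3*tab[t + 3] + 2*c >= -4 || (t > c + 15 && 3*u != -2)
Then branch requires 3*tab[t + 3] + 2*c >= -4 || (t > c + 15 && 9*c != -2); else branch requires ((u < -7 ==> s < 2) ==> (3*store(tab, u, t - 2)[t + 3] + 2*c >= -4 || (t > c + 15 && 3*u != -2))) && ((!(u < -7 ==> s < 2)) ==> (3*tab[t + 3] + 2*tab[s] + 6*b >= 2 || (t > tab[s] + 3*b + 12 && 3*u != -2))).
Before the if: (tab[b + 2] <= 8 ==> (3*tab[t + 3] + 2*c >= -4 || (t > c + 15 && 9*c != -2))) && ((!(tab[b + 2] <= 8)) ==> (((u < -7 ==> s < 2) ==> (3*store(tab, u, t - 2)[t + 3] + 2*c >= -4 || (t > c + 15 && 3*u != -2))) && ((!(u < -7 ==> s < 2)) ==> (3*tab[t + 3] + 2*tab[s] + 6*b >= 2 || (t > tab[s] + 3*b + 12 && 3*u != -2)))))
Answer: WP = (tab[b + 2] <= 8 ==> (3*tab[t + 3] + 2*c >= -4 || (t > c + 15 && 9*c != -2))) && ((!(tab[b + 2] <= 8)) ==> (((u < -7 ==> s < 2) ==> (3*store(tab, u, t - 2)[t + 3] + 2*c >= -4 || (t > c + 15 && 3*u != -2))) && ((!(u < -7 ==> s < 2)) ==> (3*tab[t + 3] + 2*tab[s] + 6*b >= 2 || (t > tab[s] + 3*b + 12 && 3*u != -2)))))


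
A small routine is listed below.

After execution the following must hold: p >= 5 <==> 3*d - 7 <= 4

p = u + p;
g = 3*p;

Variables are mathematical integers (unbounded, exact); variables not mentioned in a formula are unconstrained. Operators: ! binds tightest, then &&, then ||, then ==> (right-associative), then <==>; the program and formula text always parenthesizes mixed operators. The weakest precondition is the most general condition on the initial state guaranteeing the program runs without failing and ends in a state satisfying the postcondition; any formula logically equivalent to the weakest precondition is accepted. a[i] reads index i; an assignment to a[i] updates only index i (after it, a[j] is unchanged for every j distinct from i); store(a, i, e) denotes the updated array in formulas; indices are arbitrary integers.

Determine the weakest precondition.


Working backward. After the program, the postcondition p >= 5 <==> 3*d - 7 <= 4 must hold; in canonical form it is p >= 5 <==> 3*d <= 11.
Before g := 3*p: p >= 5 <==> 3*d <= 11
Before p := u + p: p + u >= 5 <==> 3*d <= 11
Answer: WP = p + u >= 5 <==> 3*d <= 11


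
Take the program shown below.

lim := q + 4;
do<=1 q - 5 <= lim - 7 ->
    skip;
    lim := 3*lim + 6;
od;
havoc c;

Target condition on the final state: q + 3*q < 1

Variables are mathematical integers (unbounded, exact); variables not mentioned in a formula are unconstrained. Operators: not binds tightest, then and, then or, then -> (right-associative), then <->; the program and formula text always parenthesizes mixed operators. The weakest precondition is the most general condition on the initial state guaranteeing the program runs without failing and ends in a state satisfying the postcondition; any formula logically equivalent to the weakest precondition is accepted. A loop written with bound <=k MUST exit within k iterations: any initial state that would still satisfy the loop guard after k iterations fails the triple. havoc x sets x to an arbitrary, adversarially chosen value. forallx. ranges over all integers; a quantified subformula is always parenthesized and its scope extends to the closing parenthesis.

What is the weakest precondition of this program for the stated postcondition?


Working backward. After the program, the postcondition q + 3*q < 1 must hold; in canonical form it is 4*q < 1.
Before havoc c: 4*q < 1
Before the loop (bound <=1), unroll the exhaustion recursion (WP_0 = exit-now case; WP_j = one more guarded iteration, up to j = 1):
  WP_0: (not (q <= lim - 2)) and 4*q < 1
  WP_1: (q <= lim - 2 -> ((not (q <= 3*lim + 4)) and 4*q < 1)) and ((not (q <= lim - 2)) -> 4*q < 1)
So before the loop: (q <= lim - 2 -> ((not (q <= 3*lim + 4)) and 4*q < 1)) and ((not (q <= lim - 2)) -> 4*q < 1)
Before lim := q + 4: (not (2*q >= -16)) and 4*q < 1
Answer: WP = (not (2*q >= -16)) and 4*q < 1


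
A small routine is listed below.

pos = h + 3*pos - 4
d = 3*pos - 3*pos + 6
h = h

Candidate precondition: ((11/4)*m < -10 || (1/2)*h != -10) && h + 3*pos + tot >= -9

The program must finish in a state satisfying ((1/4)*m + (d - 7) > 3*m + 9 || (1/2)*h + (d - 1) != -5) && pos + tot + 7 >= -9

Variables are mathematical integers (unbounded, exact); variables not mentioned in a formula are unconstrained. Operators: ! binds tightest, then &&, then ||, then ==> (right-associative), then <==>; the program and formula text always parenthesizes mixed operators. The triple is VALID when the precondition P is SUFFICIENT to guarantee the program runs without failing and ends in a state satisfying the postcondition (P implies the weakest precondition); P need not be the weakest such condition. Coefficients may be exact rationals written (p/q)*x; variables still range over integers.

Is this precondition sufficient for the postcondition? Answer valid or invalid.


Working backward. After the program, the postcondition ((1/4)*m + (d - 7) > 3*m + 9 || (1/2)*h + (d - 1) != -5) && pos + tot + 7 >= -9 must hold; in canonical form it is (d > (11/4)*m + 16 || d + (1/2)*h != -4) && pos + tot >= -16.
Before h := h: (d > (11/4)*m + 16 || d + (1/2)*h != -4) && pos + tot >= -16
Before d := 3*pos - 3*pos + 6: ((11/4)*m < -10 || (1/2)*h != -10) && pos + tot >= -16
Before pos := h + 3*pos - 4: ((11/4)*m < -10 || (1/2)*h != -10) && h + 3*pos + tot >= -12
The weakest precondition is ((11/4)*m < -10 || (1/2)*h != -10) && h + 3*pos + tot >= -12.
Check whether ((11/4)*m < -10 || (1/2)*h != -10) && h + 3*pos + tot >= -9 implies it.
Every state satisfying the precondition satisfies the weakest precondition: the implication holds.
Answer: valid
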